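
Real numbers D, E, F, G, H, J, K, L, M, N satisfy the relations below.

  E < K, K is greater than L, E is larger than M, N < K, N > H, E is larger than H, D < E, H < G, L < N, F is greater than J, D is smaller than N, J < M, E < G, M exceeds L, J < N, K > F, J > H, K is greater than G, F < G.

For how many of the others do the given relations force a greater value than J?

6

The elements the relations force above J are F, M, N, E, G, K — no chain reaches any other.
That is 6.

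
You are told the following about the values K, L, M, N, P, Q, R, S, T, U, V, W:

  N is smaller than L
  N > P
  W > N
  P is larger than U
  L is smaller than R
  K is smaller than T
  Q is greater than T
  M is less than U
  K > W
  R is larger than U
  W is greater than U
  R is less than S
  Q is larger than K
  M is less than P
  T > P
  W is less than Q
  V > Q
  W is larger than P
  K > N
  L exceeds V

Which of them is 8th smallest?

The consecutive relations fix a unique order: M < U < P < N < W < K < T < Q < V < L < R < S.
The 8th smallest is Q.

Q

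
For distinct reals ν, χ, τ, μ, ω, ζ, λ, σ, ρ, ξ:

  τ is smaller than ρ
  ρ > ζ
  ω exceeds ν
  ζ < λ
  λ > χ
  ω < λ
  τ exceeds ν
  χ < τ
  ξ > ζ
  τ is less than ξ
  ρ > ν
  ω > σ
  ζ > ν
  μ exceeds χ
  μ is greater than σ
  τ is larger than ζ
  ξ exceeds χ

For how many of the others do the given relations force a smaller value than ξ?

Directly below ξ: ζ, χ, τ.
One step further: ν (4 so far).
Nothing else is reachable below ξ; 4 in all.

4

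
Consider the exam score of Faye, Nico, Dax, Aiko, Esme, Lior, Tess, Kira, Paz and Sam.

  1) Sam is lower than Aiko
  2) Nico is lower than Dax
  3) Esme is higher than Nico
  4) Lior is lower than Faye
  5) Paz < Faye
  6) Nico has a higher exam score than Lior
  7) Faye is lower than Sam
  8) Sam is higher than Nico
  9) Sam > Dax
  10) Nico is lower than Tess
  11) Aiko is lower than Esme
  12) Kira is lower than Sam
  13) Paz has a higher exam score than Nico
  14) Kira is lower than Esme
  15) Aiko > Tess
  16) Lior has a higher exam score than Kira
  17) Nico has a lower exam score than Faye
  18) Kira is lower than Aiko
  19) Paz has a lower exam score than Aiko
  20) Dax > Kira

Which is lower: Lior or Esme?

Lior

Lior < Nico < Paz < Faye < Sam < Aiko < Esme, by transitivity through Nico, Paz, Faye, Sam, Aiko.
So Lior < Esme; Lior is the lower of the two.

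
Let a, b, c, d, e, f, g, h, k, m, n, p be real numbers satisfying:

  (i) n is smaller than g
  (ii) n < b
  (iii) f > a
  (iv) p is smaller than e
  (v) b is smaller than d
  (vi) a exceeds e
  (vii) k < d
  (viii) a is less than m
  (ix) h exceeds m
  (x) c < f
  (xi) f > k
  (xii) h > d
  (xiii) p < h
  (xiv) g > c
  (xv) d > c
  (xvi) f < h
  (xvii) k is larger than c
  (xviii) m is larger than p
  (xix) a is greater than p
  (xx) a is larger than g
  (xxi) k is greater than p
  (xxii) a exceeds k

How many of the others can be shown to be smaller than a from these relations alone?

6

The elements the relations force below a are p, c, e, n, g, k — no chain reaches any other.
That is 6.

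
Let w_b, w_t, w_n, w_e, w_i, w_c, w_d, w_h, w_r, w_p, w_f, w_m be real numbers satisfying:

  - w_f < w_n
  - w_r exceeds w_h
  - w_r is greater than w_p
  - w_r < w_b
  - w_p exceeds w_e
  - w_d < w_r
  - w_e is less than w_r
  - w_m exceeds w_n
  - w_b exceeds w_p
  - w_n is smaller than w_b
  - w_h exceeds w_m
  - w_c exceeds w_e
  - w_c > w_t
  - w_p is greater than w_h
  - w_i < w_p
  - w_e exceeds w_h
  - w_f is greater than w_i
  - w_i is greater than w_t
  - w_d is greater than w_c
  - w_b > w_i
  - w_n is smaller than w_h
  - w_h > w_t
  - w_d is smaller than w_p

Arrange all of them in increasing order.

Nothing is placed below w_t, so it is least; from there w_t < w_i; w_i < w_f; w_f < w_n; w_n < w_m; w_m < w_h; w_h < w_e; w_e < w_c; w_c < w_d; w_d < w_p; w_p < w_r; w_r < w_b, each given directly.

w_t < w_i < w_f < w_n < w_m < w_h < w_e < w_c < w_d < w_p < w_r < w_b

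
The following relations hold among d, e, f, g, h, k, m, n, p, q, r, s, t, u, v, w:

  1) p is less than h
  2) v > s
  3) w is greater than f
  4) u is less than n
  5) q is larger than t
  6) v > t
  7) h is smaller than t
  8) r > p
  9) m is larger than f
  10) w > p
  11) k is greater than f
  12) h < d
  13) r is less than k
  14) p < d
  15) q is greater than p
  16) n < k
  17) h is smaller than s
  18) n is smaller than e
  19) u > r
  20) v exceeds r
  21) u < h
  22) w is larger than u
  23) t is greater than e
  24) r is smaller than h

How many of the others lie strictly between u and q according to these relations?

4

Chaining upward from u reaches: n, h, e, t, w, s, k, v, d.
Chaining downward from q reaches: p, r, n, h, e, t.
Strictly between u and q are those in both lists: n, h, e, t — 4 elements.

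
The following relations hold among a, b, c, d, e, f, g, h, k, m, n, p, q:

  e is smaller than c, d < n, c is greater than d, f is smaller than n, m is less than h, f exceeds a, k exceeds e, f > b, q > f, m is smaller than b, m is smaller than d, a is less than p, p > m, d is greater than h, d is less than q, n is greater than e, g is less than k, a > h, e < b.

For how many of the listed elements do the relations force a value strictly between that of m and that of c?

2

Chaining upward from m reaches: h, a, b, d, f, n, q, p.
Chaining downward from c reaches: e, h, d.
Strictly between m and c are those in both lists: h, d — 2 elements.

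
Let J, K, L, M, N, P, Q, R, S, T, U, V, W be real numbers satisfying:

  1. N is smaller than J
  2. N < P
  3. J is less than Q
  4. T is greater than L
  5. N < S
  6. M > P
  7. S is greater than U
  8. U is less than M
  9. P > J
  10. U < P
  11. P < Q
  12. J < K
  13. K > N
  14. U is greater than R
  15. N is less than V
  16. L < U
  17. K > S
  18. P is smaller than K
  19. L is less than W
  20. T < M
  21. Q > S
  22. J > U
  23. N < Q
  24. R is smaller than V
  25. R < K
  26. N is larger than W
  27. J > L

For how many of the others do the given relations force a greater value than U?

6

The elements the relations force above U are J, S, P, Q, K, M — no chain reaches any other.
That is 6.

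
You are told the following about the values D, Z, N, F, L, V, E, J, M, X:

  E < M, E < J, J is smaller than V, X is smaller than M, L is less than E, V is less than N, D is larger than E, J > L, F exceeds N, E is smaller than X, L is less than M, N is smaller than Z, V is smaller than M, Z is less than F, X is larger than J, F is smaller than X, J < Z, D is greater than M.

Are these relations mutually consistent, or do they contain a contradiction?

consistent

The single ordering L < E < J < V < N < Z < F < X < M < D satisfies every listed relation, so no contradiction arises.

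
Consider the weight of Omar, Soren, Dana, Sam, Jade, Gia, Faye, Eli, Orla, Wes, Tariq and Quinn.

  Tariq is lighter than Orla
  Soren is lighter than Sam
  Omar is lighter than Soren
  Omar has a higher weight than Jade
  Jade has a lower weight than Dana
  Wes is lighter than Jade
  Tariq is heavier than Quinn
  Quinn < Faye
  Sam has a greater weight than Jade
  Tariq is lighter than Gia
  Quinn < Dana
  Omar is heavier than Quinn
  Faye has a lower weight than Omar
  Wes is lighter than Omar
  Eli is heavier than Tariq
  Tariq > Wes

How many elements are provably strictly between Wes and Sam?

Chaining upward from Wes reaches: Tariq, Jade, Orla, Gia, Omar, Soren, Dana, Eli.
Chaining downward from Sam reaches: Quinn, Jade, Faye, Omar, Soren.
Strictly between Wes and Sam are those in both lists: Jade, Omar, Soren — 3 elements.

3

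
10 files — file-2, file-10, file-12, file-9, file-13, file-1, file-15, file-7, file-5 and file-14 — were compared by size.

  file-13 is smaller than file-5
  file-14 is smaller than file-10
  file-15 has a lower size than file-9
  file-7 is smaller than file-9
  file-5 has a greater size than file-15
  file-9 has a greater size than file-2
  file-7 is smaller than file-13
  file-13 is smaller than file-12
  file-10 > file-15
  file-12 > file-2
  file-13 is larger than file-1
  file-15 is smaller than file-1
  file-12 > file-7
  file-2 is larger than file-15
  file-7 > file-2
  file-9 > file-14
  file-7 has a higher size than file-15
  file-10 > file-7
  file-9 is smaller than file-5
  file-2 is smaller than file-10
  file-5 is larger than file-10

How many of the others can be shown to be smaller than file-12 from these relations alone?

From file-12 the given relations immediately reach file-2, file-7, file-13.
From those, file-15, file-1 — 5 in total.
Nothing else is reachable below file-12; 5 in all.

5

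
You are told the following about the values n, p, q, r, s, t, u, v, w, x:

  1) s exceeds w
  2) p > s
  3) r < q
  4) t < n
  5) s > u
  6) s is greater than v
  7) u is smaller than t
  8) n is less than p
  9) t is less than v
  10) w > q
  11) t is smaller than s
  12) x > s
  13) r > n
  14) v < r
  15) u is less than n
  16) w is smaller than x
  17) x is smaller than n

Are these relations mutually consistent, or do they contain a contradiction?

inconsistent

Chaining the given relations yields r < q < w < s < x < n, so r < n. But one relation states n < r. These cannot both hold.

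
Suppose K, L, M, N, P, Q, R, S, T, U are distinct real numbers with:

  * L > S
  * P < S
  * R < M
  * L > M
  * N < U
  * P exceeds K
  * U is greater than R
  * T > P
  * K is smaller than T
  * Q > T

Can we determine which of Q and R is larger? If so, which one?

undetermined

Following every chain through R: above R we get M, U, L.
Q is not reached, and no chain runs the other way from Q to R.
So the given relations leave the order of R and Q undetermined.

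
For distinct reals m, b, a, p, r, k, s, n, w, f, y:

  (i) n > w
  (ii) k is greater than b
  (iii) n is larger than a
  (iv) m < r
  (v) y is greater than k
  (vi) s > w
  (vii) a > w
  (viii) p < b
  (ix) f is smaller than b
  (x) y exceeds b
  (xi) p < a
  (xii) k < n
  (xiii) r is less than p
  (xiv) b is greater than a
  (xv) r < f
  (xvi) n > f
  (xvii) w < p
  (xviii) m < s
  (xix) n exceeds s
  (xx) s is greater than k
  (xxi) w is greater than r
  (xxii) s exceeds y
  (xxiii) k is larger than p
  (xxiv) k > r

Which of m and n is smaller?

m < r and r < w give m < w.
With w < p: m < r < w < p.
With p < a: m < r < w < p < a.
With a < b: m < r < w < p < a < b.
With b < k: m < r < w < p < a < b < k.
With k < y: m < r < w < p < a < b < k < y.
With y < s: m < r < w < p < a < b < k < y < s.
Then s < n extends the chain to n.
So m < n; m is the smaller of the two.

m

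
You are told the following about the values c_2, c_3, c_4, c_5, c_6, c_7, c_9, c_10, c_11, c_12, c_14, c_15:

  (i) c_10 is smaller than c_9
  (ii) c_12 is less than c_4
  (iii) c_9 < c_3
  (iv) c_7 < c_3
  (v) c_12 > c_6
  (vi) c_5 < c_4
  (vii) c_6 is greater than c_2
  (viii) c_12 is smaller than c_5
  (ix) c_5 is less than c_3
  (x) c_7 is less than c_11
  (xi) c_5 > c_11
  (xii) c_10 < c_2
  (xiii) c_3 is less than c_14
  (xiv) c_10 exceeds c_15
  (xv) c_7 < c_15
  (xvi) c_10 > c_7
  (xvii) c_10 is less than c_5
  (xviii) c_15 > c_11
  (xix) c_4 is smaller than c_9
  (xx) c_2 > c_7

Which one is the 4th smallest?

The consecutive relations fix a unique order: c_7 < c_11 < c_15 < c_10 < c_2 < c_6 < c_12 < c_5 < c_4 < c_9 < c_3 < c_14.
The 4th smallest is c_10.

c_10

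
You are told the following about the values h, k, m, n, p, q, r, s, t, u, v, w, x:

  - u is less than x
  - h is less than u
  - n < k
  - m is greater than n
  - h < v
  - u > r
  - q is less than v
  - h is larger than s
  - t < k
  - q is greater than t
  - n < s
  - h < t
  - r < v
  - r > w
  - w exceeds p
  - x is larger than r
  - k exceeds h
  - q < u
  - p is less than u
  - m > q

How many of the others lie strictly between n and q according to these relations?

Chaining upward from n reaches: s, h, t, m, v, k, u, x.
Chaining downward from q reaches: s, h, t.
Strictly between n and q are those in both lists: s, h, t — 3 elements.

3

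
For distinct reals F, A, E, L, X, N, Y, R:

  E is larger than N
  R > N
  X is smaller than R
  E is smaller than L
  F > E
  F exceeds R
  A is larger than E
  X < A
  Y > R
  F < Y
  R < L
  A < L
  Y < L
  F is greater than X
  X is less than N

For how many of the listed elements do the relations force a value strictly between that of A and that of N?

Chaining upward from N reaches: E, R, F, Y, L.
Chaining downward from A reaches: X, E.
Strictly between N and A are those in both lists: E — 1 element.

1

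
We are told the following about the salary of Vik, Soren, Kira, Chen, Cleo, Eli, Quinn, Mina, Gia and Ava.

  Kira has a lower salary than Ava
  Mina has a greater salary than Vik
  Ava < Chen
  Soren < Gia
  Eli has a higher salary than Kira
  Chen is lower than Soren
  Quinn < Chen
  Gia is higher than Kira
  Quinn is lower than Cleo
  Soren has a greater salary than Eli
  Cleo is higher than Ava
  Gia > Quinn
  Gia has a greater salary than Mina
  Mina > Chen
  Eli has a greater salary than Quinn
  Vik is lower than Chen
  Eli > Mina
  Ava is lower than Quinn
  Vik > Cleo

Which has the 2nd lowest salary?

Piecing the relations together gives one ordering: Kira < Ava < Quinn < Cleo < Vik < Chen < Mina < Eli < Soren < Gia.
Counting 2 from the smallest end gives Ava.

Ava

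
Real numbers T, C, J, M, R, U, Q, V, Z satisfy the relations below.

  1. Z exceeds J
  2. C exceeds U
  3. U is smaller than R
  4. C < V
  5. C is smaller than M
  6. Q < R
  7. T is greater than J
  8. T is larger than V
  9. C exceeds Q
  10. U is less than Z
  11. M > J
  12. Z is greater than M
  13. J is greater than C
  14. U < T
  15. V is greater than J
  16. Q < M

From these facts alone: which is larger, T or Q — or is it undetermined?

Following the relations from Q: Q < C < J < V < T.
So T is larger.

T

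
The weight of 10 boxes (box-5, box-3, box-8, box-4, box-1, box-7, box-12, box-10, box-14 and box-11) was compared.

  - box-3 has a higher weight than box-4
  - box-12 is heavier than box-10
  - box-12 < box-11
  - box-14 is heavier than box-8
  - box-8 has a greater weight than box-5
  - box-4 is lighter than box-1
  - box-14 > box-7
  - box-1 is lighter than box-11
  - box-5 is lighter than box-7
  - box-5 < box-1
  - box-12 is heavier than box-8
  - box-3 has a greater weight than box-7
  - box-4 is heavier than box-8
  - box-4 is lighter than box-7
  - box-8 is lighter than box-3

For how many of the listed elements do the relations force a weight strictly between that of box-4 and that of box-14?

1

The relations place box-4 below box-14. An element lies strictly between them when it is forced above box-4 and also forced below box-14.
Above box-4: {box-1, box-7, box-3, box-11}. Below box-14: {box-5, box-8, box-7}.
Intersection: {box-7} — 1.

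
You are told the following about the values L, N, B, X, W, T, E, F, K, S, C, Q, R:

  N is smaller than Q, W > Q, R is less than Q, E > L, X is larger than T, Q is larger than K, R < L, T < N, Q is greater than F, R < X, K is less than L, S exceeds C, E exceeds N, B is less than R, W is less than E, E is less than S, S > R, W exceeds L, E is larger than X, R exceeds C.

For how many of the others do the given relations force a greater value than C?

From C the given relations immediately reach R, S.
From those, L, X, Q — 5 in total.
From those, W, E — 7 in total.
No other element is forced above C by the given relations, so the count is 7.

7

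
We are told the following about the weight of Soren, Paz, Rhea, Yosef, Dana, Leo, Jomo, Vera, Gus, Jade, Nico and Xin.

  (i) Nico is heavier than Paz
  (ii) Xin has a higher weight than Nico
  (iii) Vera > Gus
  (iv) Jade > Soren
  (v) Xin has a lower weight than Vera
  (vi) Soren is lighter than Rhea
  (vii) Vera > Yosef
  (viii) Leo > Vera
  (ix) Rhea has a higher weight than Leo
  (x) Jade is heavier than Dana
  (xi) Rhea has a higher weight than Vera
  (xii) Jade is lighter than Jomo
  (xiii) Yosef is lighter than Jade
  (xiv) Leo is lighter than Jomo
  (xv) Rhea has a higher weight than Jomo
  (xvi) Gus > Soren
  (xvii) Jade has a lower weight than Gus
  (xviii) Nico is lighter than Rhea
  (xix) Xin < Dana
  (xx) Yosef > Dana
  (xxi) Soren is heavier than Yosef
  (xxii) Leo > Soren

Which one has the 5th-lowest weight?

The consecutive relations fix a unique order: Paz < Nico < Xin < Dana < Yosef < Soren < Jade < Gus < Vera < Leo < Jomo < Rhea.
Counting 5 from the smallest end gives Yosef.

Yosef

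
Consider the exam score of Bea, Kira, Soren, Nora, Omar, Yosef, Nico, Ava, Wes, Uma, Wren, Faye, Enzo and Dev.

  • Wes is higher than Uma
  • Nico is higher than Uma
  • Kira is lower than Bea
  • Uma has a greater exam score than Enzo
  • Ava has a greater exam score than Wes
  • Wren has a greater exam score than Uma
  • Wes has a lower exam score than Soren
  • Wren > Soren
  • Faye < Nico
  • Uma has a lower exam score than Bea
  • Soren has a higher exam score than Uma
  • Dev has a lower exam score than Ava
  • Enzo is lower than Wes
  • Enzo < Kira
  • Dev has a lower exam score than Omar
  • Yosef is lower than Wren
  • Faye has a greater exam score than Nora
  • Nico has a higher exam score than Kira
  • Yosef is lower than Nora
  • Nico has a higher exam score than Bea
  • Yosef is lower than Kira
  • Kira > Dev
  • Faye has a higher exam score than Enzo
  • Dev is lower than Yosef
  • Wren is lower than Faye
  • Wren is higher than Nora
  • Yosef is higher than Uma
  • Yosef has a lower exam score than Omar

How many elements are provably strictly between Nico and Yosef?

5

The relations place Yosef below Nico. An element lies strictly between them when it is forced above Yosef and also forced below Nico.
Above Yosef: {Nora, Wren, Omar, Faye, Kira, Bea}. Below Nico: {Dev, Enzo, Uma, Wes, Nora, Soren, Wren, Faye, Kira, Bea}.
Intersection: {Nora, Wren, Faye, Kira, Bea} — 5.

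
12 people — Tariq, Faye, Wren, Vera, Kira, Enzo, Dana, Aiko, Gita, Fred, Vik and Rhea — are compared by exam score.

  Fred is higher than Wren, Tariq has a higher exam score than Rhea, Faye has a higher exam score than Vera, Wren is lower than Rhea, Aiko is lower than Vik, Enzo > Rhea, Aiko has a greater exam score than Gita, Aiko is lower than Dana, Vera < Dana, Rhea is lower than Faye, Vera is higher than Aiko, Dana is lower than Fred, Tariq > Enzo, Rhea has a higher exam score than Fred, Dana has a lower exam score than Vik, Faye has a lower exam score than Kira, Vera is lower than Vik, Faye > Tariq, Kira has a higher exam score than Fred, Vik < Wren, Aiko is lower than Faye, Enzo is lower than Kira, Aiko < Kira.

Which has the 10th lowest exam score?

Tariq

The consecutive relations fix a unique order: Gita < Aiko < Vera < Dana < Vik < Wren < Fred < Rhea < Enzo < Tariq < Faye < Kira.
The 10th smallest is Tariq.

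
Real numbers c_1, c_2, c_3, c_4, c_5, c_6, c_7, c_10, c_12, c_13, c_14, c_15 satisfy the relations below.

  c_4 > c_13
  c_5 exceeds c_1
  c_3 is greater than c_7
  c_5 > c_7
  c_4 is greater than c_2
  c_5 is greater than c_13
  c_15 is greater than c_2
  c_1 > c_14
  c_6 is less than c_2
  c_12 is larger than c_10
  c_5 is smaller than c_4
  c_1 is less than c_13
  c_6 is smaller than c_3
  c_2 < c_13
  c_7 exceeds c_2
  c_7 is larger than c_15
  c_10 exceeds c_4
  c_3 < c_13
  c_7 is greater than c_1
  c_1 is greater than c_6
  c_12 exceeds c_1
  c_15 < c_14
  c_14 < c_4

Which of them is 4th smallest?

c_14

The consecutive relations fix a unique order: c_6 < c_2 < c_15 < c_14 < c_1 < c_7 < c_3 < c_13 < c_5 < c_4 < c_10 < c_12.
The 4th smallest is c_14.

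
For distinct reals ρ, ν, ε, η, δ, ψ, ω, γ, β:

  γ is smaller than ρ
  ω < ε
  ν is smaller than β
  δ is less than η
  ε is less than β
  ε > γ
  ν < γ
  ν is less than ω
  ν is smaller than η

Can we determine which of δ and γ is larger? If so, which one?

undetermined

Following every chain through γ: above γ we get ε, ρ, β; below γ we get ν.
δ is not reached, and no chain runs the other way from δ to γ.
So the given relations leave the order of γ and δ undetermined.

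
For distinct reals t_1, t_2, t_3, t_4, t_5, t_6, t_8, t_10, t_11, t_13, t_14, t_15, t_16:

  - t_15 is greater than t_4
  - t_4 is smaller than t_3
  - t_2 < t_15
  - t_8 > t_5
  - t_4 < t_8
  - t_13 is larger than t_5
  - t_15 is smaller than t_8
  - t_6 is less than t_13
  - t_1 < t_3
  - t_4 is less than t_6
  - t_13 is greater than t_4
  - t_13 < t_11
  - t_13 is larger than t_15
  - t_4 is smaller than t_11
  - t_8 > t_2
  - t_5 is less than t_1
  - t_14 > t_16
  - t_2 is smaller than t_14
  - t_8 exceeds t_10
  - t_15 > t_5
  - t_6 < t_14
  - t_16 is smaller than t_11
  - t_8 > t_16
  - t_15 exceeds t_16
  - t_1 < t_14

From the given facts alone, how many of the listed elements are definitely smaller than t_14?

Directly below t_14: t_16, t_2, t_1, t_6.
One step further: t_5, t_4 (6 so far).
Nothing else is reachable below t_14; 6 in all.

6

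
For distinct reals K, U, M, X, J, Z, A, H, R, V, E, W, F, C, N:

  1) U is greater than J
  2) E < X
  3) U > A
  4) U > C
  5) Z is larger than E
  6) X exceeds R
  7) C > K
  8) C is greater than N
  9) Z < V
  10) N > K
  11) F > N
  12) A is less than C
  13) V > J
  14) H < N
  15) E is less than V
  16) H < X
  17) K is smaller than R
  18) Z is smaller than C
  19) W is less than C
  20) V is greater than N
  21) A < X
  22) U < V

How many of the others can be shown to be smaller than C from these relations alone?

7

The elements the relations force below C are W, H, K, E, N, Z, A — no chain reaches any other.
That is 7.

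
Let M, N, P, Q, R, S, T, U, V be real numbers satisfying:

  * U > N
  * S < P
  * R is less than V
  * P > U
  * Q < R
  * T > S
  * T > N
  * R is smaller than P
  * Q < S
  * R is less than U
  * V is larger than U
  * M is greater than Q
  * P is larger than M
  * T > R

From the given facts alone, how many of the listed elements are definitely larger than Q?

From Q the given relations immediately reach R, S, M.
From those, U, V, T, P — 7 in total.
Nothing else is reachable above Q; 7 in all.

7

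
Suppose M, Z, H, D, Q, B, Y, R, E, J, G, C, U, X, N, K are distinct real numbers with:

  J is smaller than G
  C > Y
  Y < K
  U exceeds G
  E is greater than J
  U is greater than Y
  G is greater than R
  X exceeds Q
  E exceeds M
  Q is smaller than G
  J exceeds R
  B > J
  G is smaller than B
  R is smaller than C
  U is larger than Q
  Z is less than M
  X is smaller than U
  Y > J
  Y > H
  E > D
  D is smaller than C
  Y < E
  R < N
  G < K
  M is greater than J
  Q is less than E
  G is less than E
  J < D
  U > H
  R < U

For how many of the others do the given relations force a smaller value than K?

From K the given relations immediately reach G, Y.
From those, R, H, Q, J — 6 in total.
No other element is forced below K by the given relations, so the count is 6.

6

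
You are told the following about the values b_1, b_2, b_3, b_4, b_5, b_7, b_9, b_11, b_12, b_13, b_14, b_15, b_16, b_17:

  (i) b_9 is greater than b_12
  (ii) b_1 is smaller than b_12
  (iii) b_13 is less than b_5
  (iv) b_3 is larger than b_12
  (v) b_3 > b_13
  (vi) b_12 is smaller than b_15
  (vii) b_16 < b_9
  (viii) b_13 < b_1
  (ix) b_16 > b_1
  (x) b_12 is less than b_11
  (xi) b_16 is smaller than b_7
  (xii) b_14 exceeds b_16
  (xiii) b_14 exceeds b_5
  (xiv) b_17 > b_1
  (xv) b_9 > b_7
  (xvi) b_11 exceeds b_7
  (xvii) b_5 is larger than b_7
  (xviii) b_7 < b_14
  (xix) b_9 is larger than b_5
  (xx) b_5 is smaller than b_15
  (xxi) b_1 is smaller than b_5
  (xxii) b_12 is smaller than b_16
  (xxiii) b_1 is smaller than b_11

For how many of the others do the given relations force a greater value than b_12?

Directly above b_12: b_16, b_11, b_3, b_15, b_9.
One step further: b_7, b_14 (7 so far).
One step further: b_5 (8 so far).
Nothing else is reachable above b_12; 8 in all.

8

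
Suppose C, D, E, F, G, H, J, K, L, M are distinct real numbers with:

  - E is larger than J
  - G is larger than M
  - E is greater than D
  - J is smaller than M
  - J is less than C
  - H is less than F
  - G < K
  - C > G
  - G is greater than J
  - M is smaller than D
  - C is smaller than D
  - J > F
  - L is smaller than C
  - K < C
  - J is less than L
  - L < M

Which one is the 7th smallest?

K

Chaining the given pairs: H < F < J < L < M < G < K < C < D < E.
The 7th smallest is K.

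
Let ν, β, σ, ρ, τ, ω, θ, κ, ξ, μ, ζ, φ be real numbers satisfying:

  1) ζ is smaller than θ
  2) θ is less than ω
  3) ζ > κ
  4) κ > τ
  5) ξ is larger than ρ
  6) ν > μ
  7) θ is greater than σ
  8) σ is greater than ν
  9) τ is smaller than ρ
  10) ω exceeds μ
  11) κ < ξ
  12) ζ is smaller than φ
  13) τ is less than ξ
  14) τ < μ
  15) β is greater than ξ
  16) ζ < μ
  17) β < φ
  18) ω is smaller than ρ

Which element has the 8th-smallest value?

The consecutive relations fix a unique order: τ < κ < ζ < μ < ν < σ < θ < ω < ρ < ξ < β < φ.
The 8th smallest is ω.

ω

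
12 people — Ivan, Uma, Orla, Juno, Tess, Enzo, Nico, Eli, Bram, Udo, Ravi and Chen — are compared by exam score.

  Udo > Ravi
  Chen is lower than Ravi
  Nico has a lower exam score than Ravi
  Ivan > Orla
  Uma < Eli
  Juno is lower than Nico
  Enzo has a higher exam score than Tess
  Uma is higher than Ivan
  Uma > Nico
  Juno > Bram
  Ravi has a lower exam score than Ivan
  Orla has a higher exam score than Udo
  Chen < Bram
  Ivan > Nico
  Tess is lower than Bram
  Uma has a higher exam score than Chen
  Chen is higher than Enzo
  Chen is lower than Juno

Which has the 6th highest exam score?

Ravi

Chaining the given pairs: Tess < Enzo < Chen < Bram < Juno < Nico < Ravi < Udo < Orla < Ivan < Uma < Eli.
The 6th largest is Ravi.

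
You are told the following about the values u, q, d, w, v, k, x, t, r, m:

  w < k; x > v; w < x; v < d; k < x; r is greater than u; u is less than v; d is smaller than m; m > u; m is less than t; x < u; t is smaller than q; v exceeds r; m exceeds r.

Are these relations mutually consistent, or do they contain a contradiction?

We have v < x stated directly, yet also x < u < r < v by chaining the others — so x < v. Contradiction.

inconsistent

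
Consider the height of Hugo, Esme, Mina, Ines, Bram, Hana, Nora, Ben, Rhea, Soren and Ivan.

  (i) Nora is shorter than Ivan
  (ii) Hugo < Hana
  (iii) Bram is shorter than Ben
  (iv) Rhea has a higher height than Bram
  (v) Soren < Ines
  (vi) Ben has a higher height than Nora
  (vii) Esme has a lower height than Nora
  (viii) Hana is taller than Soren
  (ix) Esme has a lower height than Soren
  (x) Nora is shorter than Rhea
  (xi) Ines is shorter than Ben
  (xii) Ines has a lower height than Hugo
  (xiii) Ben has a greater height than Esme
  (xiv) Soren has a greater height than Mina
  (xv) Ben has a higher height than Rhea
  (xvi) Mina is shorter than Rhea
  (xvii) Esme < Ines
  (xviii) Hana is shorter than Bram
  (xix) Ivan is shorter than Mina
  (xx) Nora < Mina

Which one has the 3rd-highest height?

Bram

Chaining the given pairs: Esme < Nora < Ivan < Mina < Soren < Ines < Hugo < Hana < Bram < Rhea < Ben.
The 3rd largest is Bram.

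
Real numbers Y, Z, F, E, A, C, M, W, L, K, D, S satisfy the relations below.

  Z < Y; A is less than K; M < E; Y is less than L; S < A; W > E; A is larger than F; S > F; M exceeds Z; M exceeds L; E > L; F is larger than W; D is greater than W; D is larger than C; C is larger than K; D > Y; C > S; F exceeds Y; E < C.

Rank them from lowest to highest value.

Z < Y < L < M < E < W < F < S < A < K < C < D

Nothing is placed below Z, so it is least; from there Z < Y; Y < L; L < M; M < E; E < W; W < F; F < S; S < A; A < K; K < C; C < D, each given directly.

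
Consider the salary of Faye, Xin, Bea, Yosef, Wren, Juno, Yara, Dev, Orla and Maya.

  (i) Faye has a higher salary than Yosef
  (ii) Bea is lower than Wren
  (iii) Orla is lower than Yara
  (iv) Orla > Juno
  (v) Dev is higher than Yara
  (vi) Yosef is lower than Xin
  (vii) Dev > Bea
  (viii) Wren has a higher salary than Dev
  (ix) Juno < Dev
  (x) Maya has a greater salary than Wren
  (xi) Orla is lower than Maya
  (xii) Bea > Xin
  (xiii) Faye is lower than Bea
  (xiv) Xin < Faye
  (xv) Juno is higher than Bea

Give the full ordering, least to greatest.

Yosef < Xin < Faye < Bea < Juno < Orla < Yara < Dev < Wren < Maya

Each adjacent pair is fixed by a given relation: Yosef < Xin; Xin < Faye; Faye < Bea; Bea < Juno; Juno < Orla; Orla < Yara; Yara < Dev; Dev < Wren; Wren < Maya. Chaining them end to end gives the full order.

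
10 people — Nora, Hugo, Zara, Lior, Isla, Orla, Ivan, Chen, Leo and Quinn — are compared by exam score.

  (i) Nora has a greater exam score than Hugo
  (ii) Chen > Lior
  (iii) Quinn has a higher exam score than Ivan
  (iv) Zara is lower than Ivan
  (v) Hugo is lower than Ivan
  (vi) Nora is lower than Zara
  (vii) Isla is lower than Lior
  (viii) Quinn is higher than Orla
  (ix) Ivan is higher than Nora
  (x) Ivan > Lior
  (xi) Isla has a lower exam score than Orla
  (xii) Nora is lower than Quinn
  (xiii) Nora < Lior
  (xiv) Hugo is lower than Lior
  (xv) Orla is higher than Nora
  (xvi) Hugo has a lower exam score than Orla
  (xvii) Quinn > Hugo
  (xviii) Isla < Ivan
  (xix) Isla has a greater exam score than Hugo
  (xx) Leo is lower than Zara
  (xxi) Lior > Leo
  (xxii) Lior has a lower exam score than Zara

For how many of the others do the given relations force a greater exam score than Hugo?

8

The elements the relations force above Hugo are Nora, Isla, Lior, Orla, Chen, Zara, Ivan, Quinn — no chain reaches any other.
That is 8.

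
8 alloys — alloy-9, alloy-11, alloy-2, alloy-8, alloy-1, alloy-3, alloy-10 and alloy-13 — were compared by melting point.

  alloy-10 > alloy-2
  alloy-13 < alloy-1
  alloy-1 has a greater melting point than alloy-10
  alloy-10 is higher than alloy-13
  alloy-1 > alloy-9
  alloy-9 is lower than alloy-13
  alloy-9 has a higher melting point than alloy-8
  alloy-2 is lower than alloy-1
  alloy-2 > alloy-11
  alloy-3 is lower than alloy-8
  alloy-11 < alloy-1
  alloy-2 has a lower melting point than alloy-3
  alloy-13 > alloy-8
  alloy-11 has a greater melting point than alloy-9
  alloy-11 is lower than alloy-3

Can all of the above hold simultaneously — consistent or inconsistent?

inconsistent

Chaining the given relations yields alloy-9 < alloy-11 < alloy-2 < alloy-3 < alloy-8, so alloy-9 < alloy-8. But one relation states alloy-8 < alloy-9. These cannot both hold.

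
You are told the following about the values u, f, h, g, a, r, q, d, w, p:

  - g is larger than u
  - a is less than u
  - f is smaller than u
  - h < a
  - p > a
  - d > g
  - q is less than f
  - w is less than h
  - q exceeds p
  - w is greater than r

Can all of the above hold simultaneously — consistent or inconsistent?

Every relation is compatible with r < w < h < a < p < q < f < u < g < d; the set is consistent.

consistent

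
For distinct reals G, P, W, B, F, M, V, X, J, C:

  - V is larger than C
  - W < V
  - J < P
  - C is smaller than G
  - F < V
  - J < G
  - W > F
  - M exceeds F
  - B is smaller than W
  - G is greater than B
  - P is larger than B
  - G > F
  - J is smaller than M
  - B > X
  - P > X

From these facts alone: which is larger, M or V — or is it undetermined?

undetermined

Following every chain through M: below M we get F, J.
V is not reached, and no chain runs the other way from V to M.
So the given relations leave the order of M and V undetermined.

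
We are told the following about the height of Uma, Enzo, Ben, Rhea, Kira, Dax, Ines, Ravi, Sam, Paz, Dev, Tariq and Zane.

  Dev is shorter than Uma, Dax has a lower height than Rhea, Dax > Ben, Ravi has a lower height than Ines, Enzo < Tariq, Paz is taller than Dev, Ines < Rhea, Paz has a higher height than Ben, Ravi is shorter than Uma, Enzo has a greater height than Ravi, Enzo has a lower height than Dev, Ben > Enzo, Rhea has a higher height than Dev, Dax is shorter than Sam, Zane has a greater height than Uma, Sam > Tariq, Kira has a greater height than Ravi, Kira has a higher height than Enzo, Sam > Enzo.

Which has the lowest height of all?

Enzo is not least since Ravi < Enzo; Tariq is not least since Enzo < Tariq; Ben is not least since Enzo < Ben; Ines is not least since Ravi < Ines; Dev is not least since Enzo < Dev; Dax is not least since Ben < Dax; Sam is not least since Tariq < Sam; Rhea is not least since Dax < Rhea; Uma is not least since Dev < Uma; Kira is not least since Ravi < Kira; Zane is not least since Uma < Zane; Paz is not least since Ben < Paz.
Only Ravi has nothing below it, so Ravi is the lowest height.

Ravi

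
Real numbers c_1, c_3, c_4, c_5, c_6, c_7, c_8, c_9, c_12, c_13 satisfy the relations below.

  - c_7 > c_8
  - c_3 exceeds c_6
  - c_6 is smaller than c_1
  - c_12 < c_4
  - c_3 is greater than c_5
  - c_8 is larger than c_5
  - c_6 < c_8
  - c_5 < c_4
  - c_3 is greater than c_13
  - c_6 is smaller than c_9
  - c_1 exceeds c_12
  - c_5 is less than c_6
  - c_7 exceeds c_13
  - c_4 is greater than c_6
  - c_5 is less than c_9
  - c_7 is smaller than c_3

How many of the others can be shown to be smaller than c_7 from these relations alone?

4

From c_7 the given relations immediately reach c_13, c_8.
From those, c_5, c_6 — 4 in total.
Nothing else is reachable below c_7; 4 in all.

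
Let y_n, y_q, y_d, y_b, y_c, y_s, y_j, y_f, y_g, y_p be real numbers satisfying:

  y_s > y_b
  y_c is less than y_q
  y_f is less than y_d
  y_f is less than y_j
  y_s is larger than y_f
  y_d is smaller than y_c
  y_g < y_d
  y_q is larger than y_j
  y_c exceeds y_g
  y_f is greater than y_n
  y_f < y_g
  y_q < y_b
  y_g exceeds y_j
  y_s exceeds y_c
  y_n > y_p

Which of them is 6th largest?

y_g

Piecing the relations together gives one ordering: y_p < y_n < y_f < y_j < y_g < y_d < y_c < y_q < y_b < y_s.
Counting 6 from the largest end gives y_g.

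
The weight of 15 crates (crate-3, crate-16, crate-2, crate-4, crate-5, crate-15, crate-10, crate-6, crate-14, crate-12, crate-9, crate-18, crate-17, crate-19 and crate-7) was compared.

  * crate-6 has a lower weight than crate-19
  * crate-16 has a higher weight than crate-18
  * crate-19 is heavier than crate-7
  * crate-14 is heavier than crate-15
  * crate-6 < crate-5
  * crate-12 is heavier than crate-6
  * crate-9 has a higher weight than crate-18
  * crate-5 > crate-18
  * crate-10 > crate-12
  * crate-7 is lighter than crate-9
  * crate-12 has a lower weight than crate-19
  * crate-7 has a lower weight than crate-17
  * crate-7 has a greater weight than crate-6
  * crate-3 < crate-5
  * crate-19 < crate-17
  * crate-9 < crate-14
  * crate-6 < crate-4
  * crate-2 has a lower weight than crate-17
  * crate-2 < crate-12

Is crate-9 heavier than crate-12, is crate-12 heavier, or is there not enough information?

Following every chain through crate-12: above crate-12 we get crate-10, crate-19, crate-17; below crate-12 we get crate-2, crate-6.
crate-9 is not reached, and no chain runs the other way from crate-9 to crate-12.
So the given relations leave the order of crate-12 and crate-9 undetermined.

undetermined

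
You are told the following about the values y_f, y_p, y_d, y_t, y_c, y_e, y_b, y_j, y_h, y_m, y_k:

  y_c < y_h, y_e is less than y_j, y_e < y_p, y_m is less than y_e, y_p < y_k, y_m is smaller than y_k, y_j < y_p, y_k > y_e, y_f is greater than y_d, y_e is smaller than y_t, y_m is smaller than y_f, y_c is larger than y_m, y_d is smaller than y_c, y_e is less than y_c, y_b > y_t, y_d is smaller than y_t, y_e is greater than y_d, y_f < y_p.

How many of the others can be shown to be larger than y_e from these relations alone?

The elements the relations force above y_e are y_t, y_b, y_j, y_p, y_c, y_k, y_h — no chain reaches any other.
That is 7.

7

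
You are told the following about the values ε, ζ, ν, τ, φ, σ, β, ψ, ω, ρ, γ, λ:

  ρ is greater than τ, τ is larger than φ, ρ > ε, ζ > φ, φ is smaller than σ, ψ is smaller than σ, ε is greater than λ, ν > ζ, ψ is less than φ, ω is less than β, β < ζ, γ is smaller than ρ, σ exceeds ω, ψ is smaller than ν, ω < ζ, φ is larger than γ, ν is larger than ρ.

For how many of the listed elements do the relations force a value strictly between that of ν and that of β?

The relations place β below ν. An element lies strictly between them when it is forced above β and also forced below ν.
Above β: {ζ}. Below ν: {ω, λ, ε, γ, ψ, φ, τ, ρ, ζ}.
Intersection: {ζ} — 1.

1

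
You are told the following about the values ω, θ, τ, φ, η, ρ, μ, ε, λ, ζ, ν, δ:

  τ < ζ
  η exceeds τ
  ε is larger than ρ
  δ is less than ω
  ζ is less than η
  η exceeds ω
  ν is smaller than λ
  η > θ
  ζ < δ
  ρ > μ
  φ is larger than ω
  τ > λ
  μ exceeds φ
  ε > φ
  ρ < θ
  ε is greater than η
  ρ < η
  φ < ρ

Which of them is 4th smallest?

ζ

The consecutive relations fix a unique order: ν < λ < τ < ζ < δ < ω < φ < μ < ρ < θ < η < ε.
Counting 4 from the smallest end gives ζ.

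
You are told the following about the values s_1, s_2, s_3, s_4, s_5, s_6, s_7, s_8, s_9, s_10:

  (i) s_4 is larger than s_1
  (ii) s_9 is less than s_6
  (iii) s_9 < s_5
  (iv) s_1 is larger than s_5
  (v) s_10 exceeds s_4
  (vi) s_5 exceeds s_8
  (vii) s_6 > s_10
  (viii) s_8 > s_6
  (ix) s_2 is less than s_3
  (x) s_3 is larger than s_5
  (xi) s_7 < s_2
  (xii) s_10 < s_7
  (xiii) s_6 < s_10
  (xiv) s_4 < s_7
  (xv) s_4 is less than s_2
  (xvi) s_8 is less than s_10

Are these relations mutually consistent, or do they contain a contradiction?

We have s_10 < s_6 stated directly, yet also s_6 < s_8 < s_5 < s_1 < s_4 < s_10 by chaining the others — so s_6 < s_10. Contradiction.

inconsistent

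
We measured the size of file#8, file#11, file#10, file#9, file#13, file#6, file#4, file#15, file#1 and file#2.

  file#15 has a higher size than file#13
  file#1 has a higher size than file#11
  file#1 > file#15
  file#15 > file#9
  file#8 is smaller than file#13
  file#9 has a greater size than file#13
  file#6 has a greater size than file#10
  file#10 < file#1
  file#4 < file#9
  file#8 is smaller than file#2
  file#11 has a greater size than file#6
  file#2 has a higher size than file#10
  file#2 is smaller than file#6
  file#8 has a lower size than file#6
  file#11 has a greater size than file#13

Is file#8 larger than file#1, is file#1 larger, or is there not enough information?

file#8 < file#13 and file#13 < file#9 give file#8 < file#9.
With file#9 < file#15: file#8 < file#13 < file#9 < file#15.
With file#15 < file#1: file#8 < file#13 < file#9 < file#15 < file#1.
So file#1 is larger.

file#1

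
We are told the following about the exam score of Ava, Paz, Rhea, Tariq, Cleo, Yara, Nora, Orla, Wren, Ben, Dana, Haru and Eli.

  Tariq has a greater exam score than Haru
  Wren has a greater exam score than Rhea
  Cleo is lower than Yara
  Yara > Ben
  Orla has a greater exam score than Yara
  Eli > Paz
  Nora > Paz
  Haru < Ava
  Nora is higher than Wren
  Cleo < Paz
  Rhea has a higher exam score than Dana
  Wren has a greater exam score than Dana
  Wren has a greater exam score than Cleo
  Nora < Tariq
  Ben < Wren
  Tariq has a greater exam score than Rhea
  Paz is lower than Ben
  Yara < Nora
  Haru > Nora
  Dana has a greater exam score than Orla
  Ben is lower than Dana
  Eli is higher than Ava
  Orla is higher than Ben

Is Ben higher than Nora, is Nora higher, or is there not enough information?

Nora

Ben < Yara and Yara < Orla give Ben < Orla.
Then Orla < Dana extends the chain to Dana.
With Dana < Rhea: Ben < Yara < Orla < Dana < Rhea.
With Rhea < Wren: Ben < Yara < Orla < Dana < Rhea < Wren.
With Wren < Nora: Ben < Yara < Orla < Dana < Rhea < Wren < Nora.
So Nora is higher.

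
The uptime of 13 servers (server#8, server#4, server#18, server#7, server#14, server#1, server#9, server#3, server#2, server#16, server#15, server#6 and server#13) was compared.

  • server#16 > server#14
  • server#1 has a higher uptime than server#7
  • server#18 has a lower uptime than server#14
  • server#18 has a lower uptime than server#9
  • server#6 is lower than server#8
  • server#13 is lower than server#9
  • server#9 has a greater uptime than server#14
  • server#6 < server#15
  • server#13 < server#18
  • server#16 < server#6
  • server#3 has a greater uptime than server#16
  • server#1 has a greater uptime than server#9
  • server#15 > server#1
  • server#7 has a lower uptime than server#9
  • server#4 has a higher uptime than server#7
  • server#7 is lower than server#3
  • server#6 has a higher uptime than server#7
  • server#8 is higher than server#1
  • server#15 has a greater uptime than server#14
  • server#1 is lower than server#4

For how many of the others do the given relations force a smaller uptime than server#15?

8

From server#15 the given relations immediately reach server#14, server#1, server#6.
From those, server#7, server#18, server#9, server#16 — 7 in total.
From those, server#13 — 8 in total.
Nothing else is reachable below server#15; 8 in all.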